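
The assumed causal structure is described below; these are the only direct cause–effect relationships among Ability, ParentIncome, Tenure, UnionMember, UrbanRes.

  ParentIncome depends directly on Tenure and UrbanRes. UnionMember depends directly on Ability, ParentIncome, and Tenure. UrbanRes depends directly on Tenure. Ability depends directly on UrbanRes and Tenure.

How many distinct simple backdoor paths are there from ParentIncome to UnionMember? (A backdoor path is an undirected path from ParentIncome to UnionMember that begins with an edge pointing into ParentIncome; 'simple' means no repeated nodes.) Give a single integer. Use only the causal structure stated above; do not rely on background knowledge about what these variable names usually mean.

A backdoor path from ParentIncome to UnionMember is any simple undirected path whose first edge points into ParentIncome (i.e. leaves ParentIncome via a parent).
Parents of ParentIncome: {Tenure, UrbanRes}.
Enumerating:
  P1: ParentIncome <- Tenure -> UrbanRes -> Ability -> UnionMember
  P2: ParentIncome <- Tenure -> Ability -> UnionMember
  P3: ParentIncome <- Tenure -> UnionMember
  P4: ParentIncome <- UrbanRes <- Tenure -> Ability -> UnionMember
  P5: ParentIncome <- UrbanRes <- Tenure -> UnionMember
  P6: ParentIncome <- UrbanRes -> Ability <- Tenure -> UnionMember
  P7: ParentIncome <- UrbanRes -> Ability -> UnionMember
That exhausts the simple backdoor paths. Count: 7.

7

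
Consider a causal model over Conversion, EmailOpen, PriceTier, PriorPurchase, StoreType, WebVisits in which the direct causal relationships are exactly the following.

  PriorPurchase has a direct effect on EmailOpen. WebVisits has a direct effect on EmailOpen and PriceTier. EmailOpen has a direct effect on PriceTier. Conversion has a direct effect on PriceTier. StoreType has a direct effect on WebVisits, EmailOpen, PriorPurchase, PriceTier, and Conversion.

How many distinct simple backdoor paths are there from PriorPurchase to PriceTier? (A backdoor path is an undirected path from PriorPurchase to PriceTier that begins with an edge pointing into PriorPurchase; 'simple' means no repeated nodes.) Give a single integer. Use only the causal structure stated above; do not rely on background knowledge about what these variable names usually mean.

6

A backdoor path from PriorPurchase to PriceTier is any simple undirected path whose first edge points into PriorPurchase (i.e. leaves PriorPurchase via a parent).
Parents of PriorPurchase: {StoreType}.
Enumerating:
  P1: PriorPurchase <- StoreType -> Conversion -> PriceTier
  P2: PriorPurchase <- StoreType -> WebVisits -> EmailOpen -> PriceTier
  P3: PriorPurchase <- StoreType -> WebVisits -> PriceTier
  P4: PriorPurchase <- StoreType -> EmailOpen <- WebVisits -> PriceTier
  P5: PriorPurchase <- StoreType -> EmailOpen -> PriceTier
  P6: PriorPurchase <- StoreType -> PriceTier
That exhausts the simple backdoor paths. Count: 6.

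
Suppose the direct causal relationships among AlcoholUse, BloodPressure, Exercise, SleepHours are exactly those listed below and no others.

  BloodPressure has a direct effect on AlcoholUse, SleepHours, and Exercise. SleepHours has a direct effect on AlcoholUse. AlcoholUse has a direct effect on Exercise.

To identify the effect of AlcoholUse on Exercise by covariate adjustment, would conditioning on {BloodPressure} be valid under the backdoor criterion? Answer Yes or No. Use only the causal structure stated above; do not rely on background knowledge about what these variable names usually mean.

Yes

Backdoor paths from AlcoholUse to Exercise (paths whose first edge points into AlcoholUse):
  P1: AlcoholUse <- BloodPressure -> Exercise
  P2: AlcoholUse <- SleepHours <- BloodPressure -> Exercise
Condition 1 (no descendant of AlcoholUse in the set): holds — descendants of AlcoholUse are {Exercise}; none are in {BloodPressure}.
Condition 2 (every backdoor path blocked by {BloodPressure}):
  P1: blocked at fork node BloodPressure ∈ conditioning set.
  P2: blocked at fork node BloodPressure ∈ conditioning set.
{BloodPressure} satisfies the backdoor criterion.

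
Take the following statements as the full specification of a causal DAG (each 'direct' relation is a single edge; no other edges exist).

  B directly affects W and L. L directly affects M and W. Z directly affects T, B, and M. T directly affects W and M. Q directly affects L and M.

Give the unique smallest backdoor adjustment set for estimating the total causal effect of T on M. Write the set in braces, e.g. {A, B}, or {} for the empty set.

{Z}

Variables eligible for adjustment (non-descendants of T, excluding T and M): {B, L, Q, Z}.
Backdoor paths from T to M:
  P1: T <- Z -> B -> L <- Q -> M
  P2: T <- Z -> B -> L -> M
  P3: T <- Z -> B -> W <- L <- Q -> M
  P4: T <- Z -> B -> W <- L -> M
  P5: T <- Z -> M
The empty set is not sufficient: P2 (T <- Z -> B -> L -> M) has no collider blocking it and no conditioned non-collider, so it is open.
Try {Z}:
  P1: blocked at fork node Z ∈ conditioning set.
  P2: blocked at fork node Z ∈ conditioning set.
  P3: blocked at fork node Z ∈ conditioning set.
  P4: blocked at fork node Z ∈ conditioning set.
  P5: blocked at fork node Z ∈ conditioning set.
{Z} contains no descendant of T and blocks every backdoor path.
No other singleton works — e.g. {Q} leaves P2 open — so {Z} is the unique smallest valid adjustment set.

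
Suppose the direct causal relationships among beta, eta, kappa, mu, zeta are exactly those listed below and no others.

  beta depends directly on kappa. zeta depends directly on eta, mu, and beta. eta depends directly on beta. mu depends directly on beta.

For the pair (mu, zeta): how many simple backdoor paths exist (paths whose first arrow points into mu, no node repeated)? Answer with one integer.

2

A backdoor path from mu to zeta is any simple undirected path whose first edge points into mu (i.e. leaves mu via a parent).
Parents of mu: {beta}.
Enumerating:
  P1: mu <- beta -> eta -> zeta
  P2: mu <- beta -> zeta
That exhausts the simple backdoor paths. Count: 2.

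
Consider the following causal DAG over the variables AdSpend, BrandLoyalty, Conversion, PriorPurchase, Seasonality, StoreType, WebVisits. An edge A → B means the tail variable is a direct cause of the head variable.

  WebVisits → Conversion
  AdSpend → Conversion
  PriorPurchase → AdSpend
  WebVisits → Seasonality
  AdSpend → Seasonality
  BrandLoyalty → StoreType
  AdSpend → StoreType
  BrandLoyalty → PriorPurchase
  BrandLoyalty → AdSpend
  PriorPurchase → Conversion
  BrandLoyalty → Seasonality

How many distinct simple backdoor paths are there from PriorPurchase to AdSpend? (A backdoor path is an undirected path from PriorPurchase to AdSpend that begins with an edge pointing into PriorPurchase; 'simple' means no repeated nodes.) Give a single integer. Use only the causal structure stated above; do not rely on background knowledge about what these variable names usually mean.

4

A backdoor path from PriorPurchase to AdSpend is any simple undirected path whose first edge points into PriorPurchase (i.e. leaves PriorPurchase via a parent).
Parents of PriorPurchase: {BrandLoyalty}.
Enumerating:
  P1: PriorPurchase <- BrandLoyalty -> AdSpend
  P2: PriorPurchase <- BrandLoyalty -> StoreType <- AdSpend
  P3: PriorPurchase <- BrandLoyalty -> Seasonality <- WebVisits -> Conversion <- AdSpend
  P4: PriorPurchase <- BrandLoyalty -> Seasonality <- AdSpend
That exhausts the simple backdoor paths. Count: 4.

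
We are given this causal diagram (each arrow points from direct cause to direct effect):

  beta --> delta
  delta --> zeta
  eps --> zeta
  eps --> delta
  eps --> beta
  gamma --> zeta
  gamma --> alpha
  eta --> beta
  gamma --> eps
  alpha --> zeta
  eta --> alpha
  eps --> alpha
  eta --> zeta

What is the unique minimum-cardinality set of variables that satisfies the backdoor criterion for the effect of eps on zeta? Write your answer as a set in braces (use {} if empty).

{gamma}

Variables eligible for adjustment (non-descendants of eps, excluding eps and zeta): {eta, gamma}.
Backdoor paths from eps to zeta:
  P1: eps <- gamma -> alpha <- eta -> beta -> delta -> zeta
  P2: eps <- gamma -> alpha <- eta -> zeta
  P3: eps <- gamma -> alpha -> zeta
  P4: eps <- gamma -> zeta
The empty set is not sufficient: P3 (eps <- gamma -> alpha -> zeta) has no collider blocking it and no conditioned non-collider, so it is open.
Try {gamma}:
  P1: blocked at fork node gamma ∈ conditioning set.
  P2: blocked at fork node gamma ∈ conditioning set.
  P3: blocked at fork node gamma ∈ conditioning set.
  P4: blocked at fork node gamma ∈ conditioning set.
{gamma} contains no descendant of eps and blocks every backdoor path.
No other singleton works — e.g. {eta} leaves P3 open — so {gamma} is the unique smallest valid adjustment set.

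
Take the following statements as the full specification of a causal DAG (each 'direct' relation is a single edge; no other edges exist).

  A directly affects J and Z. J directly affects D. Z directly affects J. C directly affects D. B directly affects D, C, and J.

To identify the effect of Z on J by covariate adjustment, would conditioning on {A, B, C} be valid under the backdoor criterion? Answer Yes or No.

Yes

Backdoor paths from Z to J (paths whose first edge points into Z):
  P1: Z <- A -> J
Condition 1 (no descendant of Z in the set): holds — descendants of Z are {D, J}; none are in {A, B, C}.
Condition 2 (every backdoor path blocked by {A, B, C}):
  P1: blocked at fork node A ∈ conditioning set.
{A, B, C} satisfies the backdoor criterion.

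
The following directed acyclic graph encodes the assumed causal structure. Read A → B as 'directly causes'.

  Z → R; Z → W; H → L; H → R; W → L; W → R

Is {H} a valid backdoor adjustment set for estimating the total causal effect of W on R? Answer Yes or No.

No

Backdoor paths from W to R (paths whose first edge points into W):
  P1: W <- Z -> R
Condition 1 (no descendant of W in the set): holds — descendants of W are {L, R}; none are in {H}.
Condition 2 (every backdoor path blocked by {H}):
  P1: open — no interior node is in the conditioning set.
{H} does not satisfy the backdoor criterion.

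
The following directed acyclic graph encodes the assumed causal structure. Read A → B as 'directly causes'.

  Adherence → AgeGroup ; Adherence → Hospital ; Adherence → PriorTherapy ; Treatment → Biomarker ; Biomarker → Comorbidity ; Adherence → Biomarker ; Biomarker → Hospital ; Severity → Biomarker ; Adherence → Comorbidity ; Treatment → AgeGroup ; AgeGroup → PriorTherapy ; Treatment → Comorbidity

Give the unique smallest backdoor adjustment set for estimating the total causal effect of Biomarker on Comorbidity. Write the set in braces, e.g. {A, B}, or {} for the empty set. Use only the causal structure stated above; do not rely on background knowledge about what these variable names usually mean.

Variables eligible for adjustment (non-descendants of Biomarker, excluding Biomarker and Comorbidity): {Adherence, AgeGroup, PriorTherapy, Severity, Treatment}.
Backdoor paths from Biomarker to Comorbidity:
  P1: Biomarker <- Adherence -> AgeGroup <- Treatment -> Comorbidity
  P2: Biomarker <- Adherence -> PriorTherapy <- AgeGroup <- Treatment -> Comorbidity
  P3: Biomarker <- Adherence -> Comorbidity
  P4: Biomarker <- Treatment -> AgeGroup <- Adherence -> Comorbidity
  P5: Biomarker <- Treatment -> AgeGroup -> PriorTherapy <- Adherence -> Comorbidity
  P6: Biomarker <- Treatment -> Comorbidity
The empty set is not sufficient: P3 (Biomarker <- Adherence -> Comorbidity) has no collider blocking it and no conditioned non-collider, so it is open.
Try {Adherence, Treatment}:
  P1: blocked at fork node Adherence ∈ conditioning set.
  P2: blocked at fork node Adherence ∈ conditioning set.
  P3: blocked at fork node Adherence ∈ conditioning set.
  P4: blocked at fork node Treatment ∈ conditioning set.
  P5: blocked at fork node Treatment ∈ conditioning set.
  P6: blocked at fork node Treatment ∈ conditioning set.
{Adherence, Treatment} contains no descendant of Biomarker and blocks every backdoor path.
Every element of {Adherence, Treatment} is needed (dropping Adherence leaves P3 open; dropping Treatment leaves P6 open), so no proper subset is valid.
Among all size-2 subsets of the eligible variables, only {Adherence, Treatment} blocks every backdoor path, so it is the unique smallest valid adjustment set.

{Adherence, Treatment}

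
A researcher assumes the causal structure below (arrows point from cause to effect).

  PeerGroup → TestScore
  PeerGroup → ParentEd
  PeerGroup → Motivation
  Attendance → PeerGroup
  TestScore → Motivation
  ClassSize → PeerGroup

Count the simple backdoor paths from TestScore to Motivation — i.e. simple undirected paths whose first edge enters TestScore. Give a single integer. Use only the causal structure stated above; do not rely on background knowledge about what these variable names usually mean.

1

A backdoor path from TestScore to Motivation is any simple undirected path whose first edge points into TestScore (i.e. leaves TestScore via a parent).
Parents of TestScore: {PeerGroup}.
Enumerating:
  P1: TestScore <- PeerGroup -> Motivation
That exhausts the simple backdoor paths. Count: 1.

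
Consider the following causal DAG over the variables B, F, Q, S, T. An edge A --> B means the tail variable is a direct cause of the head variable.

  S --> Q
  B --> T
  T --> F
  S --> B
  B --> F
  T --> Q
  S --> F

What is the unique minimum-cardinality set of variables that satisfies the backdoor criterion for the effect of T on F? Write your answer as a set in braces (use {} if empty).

{B}

Variables eligible for adjustment (non-descendants of T, excluding T and F): {B, S}.
Backdoor paths from T to F:
  P1: T <- B <- S -> F
  P2: T <- B -> F
The empty set is not sufficient: P1 (T <- B <- S -> F) has no collider blocking it and no conditioned non-collider, so it is open.
Try {B}:
  P1: blocked at chain node B ∈ conditioning set.
  P2: blocked at fork node B ∈ conditioning set.
{B} contains no descendant of T and blocks every backdoor path.
No other singleton works — e.g. {S} leaves P2 open — so {B} is the unique smallest valid adjustment set.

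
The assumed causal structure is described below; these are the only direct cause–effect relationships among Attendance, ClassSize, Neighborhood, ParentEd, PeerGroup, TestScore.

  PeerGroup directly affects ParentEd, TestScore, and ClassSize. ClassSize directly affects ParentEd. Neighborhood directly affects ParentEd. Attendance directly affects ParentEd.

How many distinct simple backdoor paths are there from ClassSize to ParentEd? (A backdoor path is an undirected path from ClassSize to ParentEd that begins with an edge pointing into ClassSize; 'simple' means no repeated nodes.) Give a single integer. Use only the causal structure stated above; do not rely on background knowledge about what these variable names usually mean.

A backdoor path from ClassSize to ParentEd is any simple undirected path whose first edge points into ClassSize (i.e. leaves ClassSize via a parent).
Parents of ClassSize: {PeerGroup}.
Enumerating:
  P1: ClassSize <- PeerGroup -> ParentEd
That exhausts the simple backdoor paths. Count: 1.

1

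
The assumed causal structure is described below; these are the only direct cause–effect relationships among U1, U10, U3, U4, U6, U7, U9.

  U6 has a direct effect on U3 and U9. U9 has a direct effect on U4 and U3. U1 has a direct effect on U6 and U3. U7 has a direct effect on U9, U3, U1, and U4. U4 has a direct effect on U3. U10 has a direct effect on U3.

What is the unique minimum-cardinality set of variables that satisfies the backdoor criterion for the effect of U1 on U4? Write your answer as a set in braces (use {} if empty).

Variables eligible for adjustment (non-descendants of U1, excluding U1 and U4): {U10, U7}.
Backdoor paths from U1 to U4:
  P1: U1 <- U7 -> U9 <- U6 -> U3 <- U4
  P2: U1 <- U7 -> U9 -> U4
  P3: U1 <- U7 -> U9 -> U3 <- U4
  P4: U1 <- U7 -> U4
  P5: U1 <- U7 -> U3 <- U6 -> U9 -> U4
  P6: U1 <- U7 -> U3 <- U9 -> U4
  P7: U1 <- U7 -> U3 <- U4
The empty set is not sufficient: P2 (U1 <- U7 -> U9 -> U4) has no collider blocking it and no conditioned non-collider, so it is open.
Try {U7}:
  P1: blocked at fork node U7 ∈ conditioning set.
  P2: blocked at fork node U7 ∈ conditioning set.
  P3: blocked at fork node U7 ∈ conditioning set.
  P4: blocked at fork node U7 ∈ conditioning set.
  P5: blocked at fork node U7 ∈ conditioning set.
  P6: blocked at fork node U7 ∈ conditioning set.
  P7: blocked at fork node U7 ∈ conditioning set.
{U7} contains no descendant of U1 and blocks every backdoor path.
No other singleton works — e.g. {U10} leaves P2 open — so {U7} is the unique smallest valid adjustment set.

{U7}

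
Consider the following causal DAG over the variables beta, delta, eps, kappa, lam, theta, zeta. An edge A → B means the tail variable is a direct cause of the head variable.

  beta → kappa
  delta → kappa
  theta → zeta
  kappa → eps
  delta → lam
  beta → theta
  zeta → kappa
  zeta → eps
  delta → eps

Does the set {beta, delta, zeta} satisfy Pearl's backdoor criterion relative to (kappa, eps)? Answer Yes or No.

Backdoor paths from kappa to eps (paths whose first edge points into kappa):
  P1: kappa <- delta -> eps
  P2: kappa <- beta -> theta -> zeta -> eps
  P3: kappa <- zeta -> eps
Condition 1 (no descendant of kappa in the set): holds — descendants of kappa are {eps}; none are in {beta, delta, zeta}.
Condition 2 (every backdoor path blocked by {beta, delta, zeta}):
  P1: blocked at fork node delta ∈ conditioning set.
  P2: blocked at fork node beta ∈ conditioning set.
  P3: blocked at fork node zeta ∈ conditioning set.
{beta, delta, zeta} satisfies the backdoor criterion.

Yes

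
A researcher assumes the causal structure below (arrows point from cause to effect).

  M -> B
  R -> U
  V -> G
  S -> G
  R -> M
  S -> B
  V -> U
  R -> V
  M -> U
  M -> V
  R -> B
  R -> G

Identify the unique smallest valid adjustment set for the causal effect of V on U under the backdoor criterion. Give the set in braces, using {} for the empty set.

Variables eligible for adjustment (non-descendants of V, excluding V and U): {B, M, R, S}.
Backdoor paths from V to U:
  P1: V <- R -> M -> U
  P2: V <- R -> G <- S -> B <- M -> U
  P3: V <- R -> B <- M -> U
  P4: V <- R -> U
  P5: V <- M <- R -> U
  P6: V <- M -> B <- R -> U
  P7: V <- M -> B <- S -> G <- R -> U
  P8: V <- M -> U
The empty set is not sufficient: P1 (V <- R -> M -> U) has no collider blocking it and no conditioned non-collider, so it is open.
Try {M, R}:
  P1: blocked at fork node R ∈ conditioning set.
  P2: blocked at fork node R ∈ conditioning set.
  P3: blocked at fork node R ∈ conditioning set.
  P4: blocked at fork node R ∈ conditioning set.
  P5: blocked at chain node M ∈ conditioning set.
  P6: blocked at fork node M ∈ conditioning set.
  P7: blocked at fork node M ∈ conditioning set.
  P8: blocked at fork node M ∈ conditioning set.
{M, R} contains no descendant of V and blocks every backdoor path.
Every element of {M, R} is needed (dropping M leaves P8 open; dropping R leaves P4 open), so no proper subset is valid.
Among all size-2 subsets of the eligible variables, only {M, R} blocks every backdoor path, so it is the unique smallest valid adjustment set.

{M, R}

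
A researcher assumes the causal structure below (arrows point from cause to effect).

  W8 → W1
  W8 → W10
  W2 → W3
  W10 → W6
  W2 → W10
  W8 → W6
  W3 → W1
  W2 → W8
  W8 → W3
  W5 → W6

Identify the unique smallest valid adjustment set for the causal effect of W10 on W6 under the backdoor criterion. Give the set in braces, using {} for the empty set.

Variables eligible for adjustment (non-descendants of W10, excluding W10 and W6): {W1, W2, W3, W5, W8}.
Backdoor paths from W10 to W6:
  P1: W10 <- W2 -> W8 -> W6
  P2: W10 <- W2 -> W3 <- W8 -> W6
  P3: W10 <- W2 -> W3 -> W1 <- W8 -> W6
  P4: W10 <- W8 -> W6
The empty set is not sufficient: P1 (W10 <- W2 -> W8 -> W6) has no collider blocking it and no conditioned non-collider, so it is open.
Try {W8}:
  P1: blocked at chain node W8 ∈ conditioning set.
  P2: blocked at collider W3 (neither it nor any descendant is in the conditioning set).
  P3: blocked at collider W1 (neither it nor any descendant is in the conditioning set).
  P4: blocked at fork node W8 ∈ conditioning set.
{W8} contains no descendant of W10 and blocks every backdoor path.
No other singleton works — e.g. {W2} leaves P4 open — so {W8} is the unique smallest valid adjustment set.

{W8}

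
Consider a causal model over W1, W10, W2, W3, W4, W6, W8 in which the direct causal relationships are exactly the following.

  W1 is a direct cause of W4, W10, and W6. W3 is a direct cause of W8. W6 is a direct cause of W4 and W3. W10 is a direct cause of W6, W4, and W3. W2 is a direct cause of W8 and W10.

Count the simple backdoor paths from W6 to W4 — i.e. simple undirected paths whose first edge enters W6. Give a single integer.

4

A backdoor path from W6 to W4 is any simple undirected path whose first edge points into W6 (i.e. leaves W6 via a parent).
Parents of W6: {W1, W10}.
Enumerating:
  P1: W6 <- W1 -> W10 -> W4
  P2: W6 <- W1 -> W4
  P3: W6 <- W10 <- W1 -> W4
  P4: W6 <- W10 -> W4
That exhausts the simple backdoor paths. Count: 4.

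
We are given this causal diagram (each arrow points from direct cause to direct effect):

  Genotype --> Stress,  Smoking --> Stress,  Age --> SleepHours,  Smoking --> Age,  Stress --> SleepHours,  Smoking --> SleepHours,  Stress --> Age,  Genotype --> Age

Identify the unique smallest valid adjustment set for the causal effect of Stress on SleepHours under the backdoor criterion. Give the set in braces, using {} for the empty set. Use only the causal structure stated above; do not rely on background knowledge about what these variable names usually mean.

Variables eligible for adjustment (non-descendants of Stress, excluding Stress and SleepHours): {Genotype, Smoking}.
Backdoor paths from Stress to SleepHours:
  P1: Stress <- Genotype -> Age <- Smoking -> SleepHours
  P2: Stress <- Genotype -> Age -> SleepHours
  P3: Stress <- Smoking -> Age -> SleepHours
  P4: Stress <- Smoking -> SleepHours
The empty set is not sufficient: P2 (Stress <- Genotype -> Age -> SleepHours) has no collider blocking it and no conditioned non-collider, so it is open.
Try {Genotype, Smoking}:
  P1: blocked at fork node Genotype ∈ conditioning set.
  P2: blocked at fork node Genotype ∈ conditioning set.
  P3: blocked at fork node Smoking ∈ conditioning set.
  P4: blocked at fork node Smoking ∈ conditioning set.
{Genotype, Smoking} contains no descendant of Stress and blocks every backdoor path.
Every element of {Genotype, Smoking} is needed (dropping Genotype leaves P2 open; dropping Smoking leaves P3 open), so no proper subset is valid.
Among all size-2 subsets of the eligible variables, only {Genotype, Smoking} blocks every backdoor path, so it is the unique smallest valid adjustment set.

{Genotype, Smoking}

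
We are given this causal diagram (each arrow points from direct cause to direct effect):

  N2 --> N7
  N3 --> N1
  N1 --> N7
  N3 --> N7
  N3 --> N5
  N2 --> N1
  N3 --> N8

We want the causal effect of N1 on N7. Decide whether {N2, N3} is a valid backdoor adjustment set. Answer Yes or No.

Yes

Backdoor paths from N1 to N7 (paths whose first edge points into N1):
  P1: N1 <- N3 -> N7
  P2: N1 <- N2 -> N7
Condition 1 (no descendant of N1 in the set): holds — descendants of N1 are {N7}; none are in {N2, N3}.
Condition 2 (every backdoor path blocked by {N2, N3}):
  P1: blocked at fork node N3 ∈ conditioning set.
  P2: blocked at fork node N2 ∈ conditioning set.
{N2, N3} satisfies the backdoor criterion.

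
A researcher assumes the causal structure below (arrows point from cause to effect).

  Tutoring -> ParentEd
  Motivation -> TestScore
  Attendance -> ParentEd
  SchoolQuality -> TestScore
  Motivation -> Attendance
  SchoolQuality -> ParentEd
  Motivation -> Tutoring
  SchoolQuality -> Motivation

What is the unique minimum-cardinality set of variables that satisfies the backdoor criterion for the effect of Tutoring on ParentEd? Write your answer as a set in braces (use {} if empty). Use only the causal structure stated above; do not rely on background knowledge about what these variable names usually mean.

Variables eligible for adjustment (non-descendants of Tutoring, excluding Tutoring and ParentEd): {Attendance, Motivation, SchoolQuality, TestScore}.
Backdoor paths from Tutoring to ParentEd:
  P1: Tutoring <- Motivation <- SchoolQuality -> ParentEd
  P2: Tutoring <- Motivation -> Attendance -> ParentEd
  P3: Tutoring <- Motivation -> TestScore <- SchoolQuality -> ParentEd
The empty set is not sufficient: P1 (Tutoring <- Motivation <- SchoolQuality -> ParentEd) has no collider blocking it and no conditioned non-collider, so it is open.
Try {Motivation}:
  P1: blocked at chain node Motivation ∈ conditioning set.
  P2: blocked at fork node Motivation ∈ conditioning set.
  P3: blocked at fork node Motivation ∈ conditioning set.
{Motivation} contains no descendant of Tutoring and blocks every backdoor path.
No other singleton works — e.g. {SchoolQuality} leaves P2 open — so {Motivation} is the unique smallest valid adjustment set.

{Motivation}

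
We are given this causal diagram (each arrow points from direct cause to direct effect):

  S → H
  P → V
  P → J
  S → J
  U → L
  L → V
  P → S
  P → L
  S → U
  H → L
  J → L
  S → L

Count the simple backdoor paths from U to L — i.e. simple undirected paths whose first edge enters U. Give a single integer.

A backdoor path from U to L is any simple undirected path whose first edge points into U (i.e. leaves U via a parent).
Parents of U: {S}.
Enumerating:
  P1: U <- S <- P -> J -> L
  P2: U <- S <- P -> L
  P3: U <- S <- P -> V <- L
  P4: U <- S -> H -> L
  P5: U <- S -> J <- P -> L
  P6: U <- S -> J <- P -> V <- L
  P7: U <- S -> J -> L
  P8: U <- S -> L
That exhausts the simple backdoor paths. Count: 8.

8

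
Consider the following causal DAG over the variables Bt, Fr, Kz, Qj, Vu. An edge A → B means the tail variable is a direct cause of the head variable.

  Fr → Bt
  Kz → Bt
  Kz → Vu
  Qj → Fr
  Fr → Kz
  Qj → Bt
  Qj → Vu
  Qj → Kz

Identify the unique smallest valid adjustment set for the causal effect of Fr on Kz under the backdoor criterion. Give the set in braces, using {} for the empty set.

Variables eligible for adjustment (non-descendants of Fr, excluding Fr and Kz): {Qj}.
Backdoor paths from Fr to Kz:
  P1: Fr <- Qj -> Kz
  P2: Fr <- Qj -> Vu <- Kz
  P3: Fr <- Qj -> Bt <- Kz
The empty set is not sufficient: P1 (Fr <- Qj -> Kz) has no collider blocking it and no conditioned non-collider, so it is open.
Try {Qj}:
  P1: blocked at fork node Qj ∈ conditioning set.
  P2: blocked at fork node Qj ∈ conditioning set.
  P3: blocked at fork node Qj ∈ conditioning set.
{Qj} contains no descendant of Fr and blocks every backdoor path.
{Qj} is the unique smallest valid adjustment set.

{Qj}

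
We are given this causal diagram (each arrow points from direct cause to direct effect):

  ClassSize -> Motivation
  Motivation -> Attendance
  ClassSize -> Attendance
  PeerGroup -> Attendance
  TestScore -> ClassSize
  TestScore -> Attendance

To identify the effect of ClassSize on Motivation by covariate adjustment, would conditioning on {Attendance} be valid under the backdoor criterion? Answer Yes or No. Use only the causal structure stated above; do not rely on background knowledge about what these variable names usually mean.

No

Backdoor paths from ClassSize to Motivation (paths whose first edge points into ClassSize):
  P1: ClassSize <- TestScore -> Attendance <- Motivation
Condition 1 (no descendant of ClassSize in the set): FAILS — Attendance is a descendant of ClassSize.
Condition 2 (every backdoor path blocked by {Attendance}):
  P1: open — collider(s) Attendance are conditioned on (or have a conditioned descendant) and no non-collider on the path is in the set.
{Attendance} does not satisfy the backdoor criterion.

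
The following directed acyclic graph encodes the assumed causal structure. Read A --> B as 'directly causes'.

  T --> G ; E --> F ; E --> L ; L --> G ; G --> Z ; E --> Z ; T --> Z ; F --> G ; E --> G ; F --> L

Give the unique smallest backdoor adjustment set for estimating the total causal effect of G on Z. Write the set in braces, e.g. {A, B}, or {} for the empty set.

{E, T}

Variables eligible for adjustment (non-descendants of G, excluding G and Z): {E, F, L, T}.
Backdoor paths from G to Z:
  P1: G <- E -> Z
  P2: G <- T -> Z
  P3: G <- F <- E -> Z
  P4: G <- F -> L <- E -> Z
  P5: G <- L <- E -> Z
  P6: G <- L <- F <- E -> Z
The empty set is not sufficient: P1 (G <- E -> Z) has no collider blocking it and no conditioned non-collider, so it is open.
Try {E, T}:
  P1: blocked at fork node E ∈ conditioning set.
  P2: blocked at fork node T ∈ conditioning set.
  P3: blocked at fork node E ∈ conditioning set.
  P4: blocked at collider L (neither it nor any descendant is in the conditioning set).
  P5: blocked at fork node E ∈ conditioning set.
  P6: blocked at fork node E ∈ conditioning set.
{E, T} contains no descendant of G and blocks every backdoor path.
Every element of {E, T} is needed (dropping E leaves P1 open; dropping T leaves P2 open), so no proper subset is valid.
Among all size-2 subsets of the eligible variables, only {E, T} blocks every backdoor path, so it is the unique smallest valid adjustment set.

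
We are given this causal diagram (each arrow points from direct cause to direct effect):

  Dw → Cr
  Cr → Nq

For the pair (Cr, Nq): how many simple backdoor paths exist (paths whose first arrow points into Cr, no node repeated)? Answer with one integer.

A backdoor path from Cr to Nq is any simple undirected path whose first edge points into Cr (i.e. leaves Cr via a parent).
Parents of Cr: {Dw}.
No simple path from any parent of Cr reaches Nq without revisiting Cr, so there are no backdoor paths.

0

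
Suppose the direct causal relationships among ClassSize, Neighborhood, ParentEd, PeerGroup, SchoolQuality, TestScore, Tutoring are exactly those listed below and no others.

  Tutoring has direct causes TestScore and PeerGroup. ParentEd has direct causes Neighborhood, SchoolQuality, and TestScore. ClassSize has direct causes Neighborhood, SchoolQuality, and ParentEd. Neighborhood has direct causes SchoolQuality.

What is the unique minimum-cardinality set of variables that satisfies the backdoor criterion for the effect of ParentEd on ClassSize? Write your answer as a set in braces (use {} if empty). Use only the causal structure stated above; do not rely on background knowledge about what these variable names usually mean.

Variables eligible for adjustment (non-descendants of ParentEd, excluding ParentEd and ClassSize): {Neighborhood, PeerGroup, SchoolQuality, TestScore, Tutoring}.
Backdoor paths from ParentEd to ClassSize:
  P1: ParentEd <- SchoolQuality -> Neighborhood -> ClassSize
  P2: ParentEd <- SchoolQuality -> ClassSize
  P3: ParentEd <- Neighborhood <- SchoolQuality -> ClassSize
  P4: ParentEd <- Neighborhood -> ClassSize
The empty set is not sufficient: P1 (ParentEd <- SchoolQuality -> Neighborhood -> ClassSize) has no collider blocking it and no conditioned non-collider, so it is open.
Try {Neighborhood, SchoolQuality}:
  P1: blocked at fork node SchoolQuality ∈ conditioning set.
  P2: blocked at fork node SchoolQuality ∈ conditioning set.
  P3: blocked at chain node Neighborhood ∈ conditioning set.
  P4: blocked at fork node Neighborhood ∈ conditioning set.
{Neighborhood, SchoolQuality} contains no descendant of ParentEd and blocks every backdoor path.
Every element of {Neighborhood, SchoolQuality} is needed (dropping Neighborhood leaves P4 open; dropping SchoolQuality leaves P2 open), so no proper subset is valid.
Among all size-2 subsets of the eligible variables, only {Neighborhood, SchoolQuality} blocks every backdoor path, so it is the unique smallest valid adjustment set.

{Neighborhood, SchoolQuality}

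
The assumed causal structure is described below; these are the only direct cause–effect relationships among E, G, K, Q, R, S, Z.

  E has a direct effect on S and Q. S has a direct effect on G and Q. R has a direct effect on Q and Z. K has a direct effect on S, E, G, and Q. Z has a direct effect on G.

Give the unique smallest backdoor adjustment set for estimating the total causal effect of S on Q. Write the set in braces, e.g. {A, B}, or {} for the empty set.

Variables eligible for adjustment (non-descendants of S, excluding S and Q): {E, K, R, Z}.
Backdoor paths from S to Q:
  P1: S <- K -> E -> Q
  P2: S <- K -> G <- Z <- R -> Q
  P3: S <- K -> Q
  P4: S <- E <- K -> G <- Z <- R -> Q
  P5: S <- E <- K -> Q
  P6: S <- E -> Q
The empty set is not sufficient: P1 (S <- K -> E -> Q) has no collider blocking it and no conditioned non-collider, so it is open.
Try {E, K}:
  P1: blocked at fork node K ∈ conditioning set.
  P2: blocked at fork node K ∈ conditioning set.
  P3: blocked at fork node K ∈ conditioning set.
  P4: blocked at chain node E ∈ conditioning set.
  P5: blocked at chain node E ∈ conditioning set.
  P6: blocked at fork node E ∈ conditioning set.
{E, K} contains no descendant of S and blocks every backdoor path.
Every element of {E, K} is needed (dropping E leaves P6 open; dropping K leaves P3 open), so no proper subset is valid.
Among all size-2 subsets of the eligible variables, only {E, K} blocks every backdoor path, so it is the unique smallest valid adjustment set.

{E, K}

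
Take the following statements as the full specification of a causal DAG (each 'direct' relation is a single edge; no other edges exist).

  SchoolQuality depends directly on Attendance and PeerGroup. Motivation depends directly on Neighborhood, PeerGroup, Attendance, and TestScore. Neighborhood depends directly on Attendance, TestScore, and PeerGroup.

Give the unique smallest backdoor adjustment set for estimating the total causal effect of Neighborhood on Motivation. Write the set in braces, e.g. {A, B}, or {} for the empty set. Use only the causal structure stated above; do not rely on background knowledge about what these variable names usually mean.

{Attendance, PeerGroup, TestScore}

Variables eligible for adjustment (non-descendants of Neighborhood, excluding Neighborhood and Motivation): {Attendance, PeerGroup, SchoolQuality, TestScore}.
Backdoor paths from Neighborhood to Motivation:
  P1: Neighborhood <- Attendance -> SchoolQuality <- PeerGroup -> Motivation
  P2: Neighborhood <- Attendance -> Motivation
  P3: Neighborhood <- TestScore -> Motivation
  P4: Neighborhood <- PeerGroup -> SchoolQuality <- Attendance -> Motivation
  P5: Neighborhood <- PeerGroup -> Motivation
The empty set is not sufficient: P2 (Neighborhood <- Attendance -> Motivation) has no collider blocking it and no conditioned non-collider, so it is open.
Try {Attendance, PeerGroup, TestScore}:
  P1: blocked at fork node Attendance ∈ conditioning set.
  P2: blocked at fork node Attendance ∈ conditioning set.
  P3: blocked at fork node TestScore ∈ conditioning set.
  P4: blocked at fork node PeerGroup ∈ conditioning set.
  P5: blocked at fork node PeerGroup ∈ conditioning set.
{Attendance, PeerGroup, TestScore} contains no descendant of Neighborhood and blocks every backdoor path.
Every element of {Attendance, PeerGroup, TestScore} is needed (dropping Attendance leaves P2 open; dropping PeerGroup leaves P5 open; dropping TestScore leaves P3 open), so no proper subset is valid.
Among all size-3 subsets of the eligible variables, only {Attendance, PeerGroup, TestScore} blocks every backdoor path, so it is the unique smallest valid adjustment set.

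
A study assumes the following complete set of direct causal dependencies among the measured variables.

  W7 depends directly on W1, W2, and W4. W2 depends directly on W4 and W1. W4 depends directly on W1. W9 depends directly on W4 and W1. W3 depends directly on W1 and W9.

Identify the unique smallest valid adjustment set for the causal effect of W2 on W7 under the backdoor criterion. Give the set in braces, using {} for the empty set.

{W1, W4}

Variables eligible for adjustment (non-descendants of W2, excluding W2 and W7): {W1, W3, W4, W9}.
Backdoor paths from W2 to W7:
  P1: W2 <- W1 -> W4 -> W7
  P2: W2 <- W1 -> W9 <- W4 -> W7
  P3: W2 <- W1 -> W3 <- W9 <- W4 -> W7
  P4: W2 <- W1 -> W7
  P5: W2 <- W4 <- W1 -> W7
  P6: W2 <- W4 -> W9 <- W1 -> W7
  P7: W2 <- W4 -> W9 -> W3 <- W1 -> W7
  P8: W2 <- W4 -> W7
The empty set is not sufficient: P1 (W2 <- W1 -> W4 -> W7) has no collider blocking it and no conditioned non-collider, so it is open.
Try {W1, W4}:
  P1: blocked at fork node W1 ∈ conditioning set.
  P2: blocked at fork node W1 ∈ conditioning set.
  P3: blocked at fork node W1 ∈ conditioning set.
  P4: blocked at fork node W1 ∈ conditioning set.
  P5: blocked at chain node W4 ∈ conditioning set.
  P6: blocked at fork node W4 ∈ conditioning set.
  P7: blocked at fork node W4 ∈ conditioning set.
  P8: blocked at fork node W4 ∈ conditioning set.
{W1, W4} contains no descendant of W2 and blocks every backdoor path.
Every element of {W1, W4} is needed (dropping W1 leaves P4 open; dropping W4 leaves P8 open), so no proper subset is valid.
Among all size-2 subsets of the eligible variables, only {W1, W4} blocks every backdoor path, so it is the unique smallest valid adjustment set.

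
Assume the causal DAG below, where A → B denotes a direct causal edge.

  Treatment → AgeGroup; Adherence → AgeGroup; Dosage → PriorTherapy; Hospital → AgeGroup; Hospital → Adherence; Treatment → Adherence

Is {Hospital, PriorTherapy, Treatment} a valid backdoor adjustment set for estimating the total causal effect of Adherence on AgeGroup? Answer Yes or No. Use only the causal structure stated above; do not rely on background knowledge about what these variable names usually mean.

Backdoor paths from Adherence to AgeGroup (paths whose first edge points into Adherence):
  P1: Adherence <- Hospital -> AgeGroup
  P2: Adherence <- Treatment -> AgeGroup
Condition 1 (no descendant of Adherence in the set): holds — descendants of Adherence are {AgeGroup}; none are in {Hospital, PriorTherapy, Treatment}.
Condition 2 (every backdoor path blocked by {Hospital, PriorTherapy, Treatment}):
  P1: blocked at fork node Hospital ∈ conditioning set.
  P2: blocked at fork node Treatment ∈ conditioning set.
{Hospital, PriorTherapy, Treatment} satisfies the backdoor criterion.

Yes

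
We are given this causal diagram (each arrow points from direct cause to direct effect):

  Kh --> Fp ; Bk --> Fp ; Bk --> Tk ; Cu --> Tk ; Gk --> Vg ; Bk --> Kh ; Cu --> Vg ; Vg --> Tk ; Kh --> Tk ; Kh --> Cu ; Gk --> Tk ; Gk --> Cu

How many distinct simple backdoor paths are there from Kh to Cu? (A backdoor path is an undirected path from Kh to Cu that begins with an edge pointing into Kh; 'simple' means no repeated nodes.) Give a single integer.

A backdoor path from Kh to Cu is any simple undirected path whose first edge points into Kh (i.e. leaves Kh via a parent).
Parents of Kh: {Bk}.
Enumerating:
  P1: Kh <- Bk -> Tk <- Gk -> Cu
  P2: Kh <- Bk -> Tk <- Gk -> Vg <- Cu
  P3: Kh <- Bk -> Tk <- Cu
  P4: Kh <- Bk -> Tk <- Vg <- Gk -> Cu
  P5: Kh <- Bk -> Tk <- Vg <- Cu
That exhausts the simple backdoor paths. Count: 5.

5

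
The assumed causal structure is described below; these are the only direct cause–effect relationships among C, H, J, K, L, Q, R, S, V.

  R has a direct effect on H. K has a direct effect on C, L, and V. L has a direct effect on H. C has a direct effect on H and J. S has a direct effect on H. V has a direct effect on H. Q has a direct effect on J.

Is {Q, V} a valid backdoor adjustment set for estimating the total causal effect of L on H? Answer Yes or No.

Backdoor paths from L to H (paths whose first edge points into L):
  P1: L <- K -> V -> H
  P2: L <- K -> C -> H
Condition 1 (no descendant of L in the set): holds — descendants of L are {H}; none are in {Q, V}.
Condition 2 (every backdoor path blocked by {Q, V}):
  P1: blocked at chain node V ∈ conditioning set.
  P2: open — no interior node is in the conditioning set.
{Q, V} does not satisfy the backdoor criterion.

No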